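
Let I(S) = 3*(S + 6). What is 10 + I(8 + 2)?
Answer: 58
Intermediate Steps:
I(S) = 18 + 3*S (I(S) = 3*(6 + S) = 18 + 3*S)
10 + I(8 + 2) = 10 + (18 + 3*(8 + 2)) = 10 + (18 + 3*10) = 10 + (18 + 30) = 10 + 48 = 58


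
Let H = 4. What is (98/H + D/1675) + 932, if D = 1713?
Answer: 3207701/3350 ≈ 957.52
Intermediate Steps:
(98/H + D/1675) + 932 = (98/4 + 1713/1675) + 932 = (98*(¼) + 1713*(1/1675)) + 932 = (49/2 + 1713/1675) + 932 = 85501/3350 + 932 = 3207701/3350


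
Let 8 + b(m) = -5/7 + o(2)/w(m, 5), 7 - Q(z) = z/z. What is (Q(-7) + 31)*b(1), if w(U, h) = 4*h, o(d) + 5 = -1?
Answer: -23347/70 ≈ -333.53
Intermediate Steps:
o(d) = -6 (o(d) = -5 - 1 = -6)
Q(z) = 6 (Q(z) = 7 - z/z = 7 - 1*1 = 7 - 1 = 6)
b(m) = -631/70 (b(m) = -8 + (-5/7 - 6/(4*5)) = -8 + (-5*1/7 - 6/20) = -8 + (-5/7 - 6*1/20) = -8 + (-5/7 - 3/10) = -8 - 71/70 = -631/70)
(Q(-7) + 31)*b(1) = (6 + 31)*(-631/70) = 37*(-631/70) = -23347/70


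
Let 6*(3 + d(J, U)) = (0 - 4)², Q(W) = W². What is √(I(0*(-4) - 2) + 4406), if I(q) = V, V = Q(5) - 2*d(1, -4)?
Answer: √39885/3 ≈ 66.571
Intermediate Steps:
d(J, U) = -⅓ (d(J, U) = -3 + (0 - 4)²/6 = -3 + (⅙)*(-4)² = -3 + (⅙)*16 = -3 + 8/3 = -⅓)
V = 77/3 (V = 5² - 2*(-⅓) = 25 + ⅔ = 77/3 ≈ 25.667)
I(q) = 77/3
√(I(0*(-4) - 2) + 4406) = √(77/3 + 4406) = √(13295/3) = √39885/3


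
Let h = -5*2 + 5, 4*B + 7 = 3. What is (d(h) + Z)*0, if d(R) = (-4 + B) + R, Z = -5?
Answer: 0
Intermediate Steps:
B = -1 (B = -7/4 + (1/4)*3 = -7/4 + 3/4 = -1)
h = -5 (h = -10 + 5 = -5)
d(R) = -5 + R (d(R) = (-4 - 1) + R = -5 + R)
(d(h) + Z)*0 = ((-5 - 5) - 5)*0 = (-10 - 5)*0 = -15*0 = 0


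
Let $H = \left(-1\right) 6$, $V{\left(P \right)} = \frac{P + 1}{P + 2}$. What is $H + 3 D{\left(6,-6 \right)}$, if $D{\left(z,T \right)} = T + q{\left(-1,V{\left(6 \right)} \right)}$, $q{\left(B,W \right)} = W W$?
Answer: $- \frac{1389}{64} \approx -21.703$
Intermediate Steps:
$V{\left(P \right)} = \frac{1 + P}{2 + P}$
$q{\left(B,W \right)} = W^{2}$
$H = -6$
$D{\left(z,T \right)} = \frac{49}{64} + T$ ($D{\left(z,T \right)} = T + \left(\frac{1 + 6}{2 + 6}\right)^{2} = T + \left(\frac{1}{8} \cdot 7\right)^{2} = T + \left(\frac{7}{8}\right)^{2} = T + \frac{49}{64} = \frac{49}{64} + T$)
$H + 3 D{\left(6,-6 \right)} = -6 + 3 \left(\frac{49}{64} - 6\right) = -6 + 3 \left(- \frac{335}{64}\right) = -6 - \frac{1005}{64} = - \frac{1389}{64}$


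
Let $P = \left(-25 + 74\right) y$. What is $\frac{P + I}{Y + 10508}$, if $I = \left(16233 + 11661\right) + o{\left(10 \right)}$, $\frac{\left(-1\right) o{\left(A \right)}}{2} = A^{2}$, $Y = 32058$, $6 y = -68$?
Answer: $\frac{40708}{63849} \approx 0.63757$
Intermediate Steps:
$y = - \frac{34}{3}$ ($y = \frac{1}{6} \left(-68\right) = - \frac{34}{3} \approx -11.333$)
$o{\left(A \right)} = - 2 A^{2}$
$P = - \frac{1666}{3}$ ($P = \left(-25 + 74\right) \left(- \frac{34}{3}\right) = 49 \left(- \frac{34}{3}\right) = - \frac{1666}{3} \approx -555.33$)
$I = 27694$ ($I = \left(16233 + 11661\right) - 2 \cdot 10^{2} = 27894 - 200 = 27694$)
$\frac{P + I}{Y + 10508} = \frac{- \frac{1666}{3} + 27694}{32058 + 10508} = \frac{81416}{3 \cdot 42566} = \frac{81416}{3} \cdot \frac{1}{42566} = \frac{40708}{63849}$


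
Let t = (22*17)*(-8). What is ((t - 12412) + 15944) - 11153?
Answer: -10613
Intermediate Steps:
t = -2992 (t = 374*(-8) = -2992)
((t - 12412) + 15944) - 11153 = ((-2992 - 12412) + 15944) - 11153 = (-15404 + 15944) - 11153 = 540 - 11153 = -10613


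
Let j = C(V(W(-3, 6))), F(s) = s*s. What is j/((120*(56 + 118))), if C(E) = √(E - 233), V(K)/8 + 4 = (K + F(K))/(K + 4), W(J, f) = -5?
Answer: I*√17/4176 ≈ 0.00098733*I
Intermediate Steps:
F(s) = s²
V(K) = -32 + 8*(K + K²)/(4 + K) (V(K) = -32 + 8*((K + K²)/(K + 4)) = -32 + 8*((K + K²)/(4 + K)) = -32 + 8*(K + K²)/(4 + K))
C(E) = √(-233 + E)
j = 5*I*√17 (j = √(-233 + 8*(-16 + (-5)² - 3*(-5))/(4 - 5)) = √(-233 + 8*(-16 + 25 + 15)/(-1)) = √(-233 + 8*(-1)*24) = √(-233 - 192) = √(-425) = 5*I*√17 ≈ 20.616*I)
j/((120*(56 + 118))) = (5*I*√17)/((120*(56 + 118))) = (5*I*√17)/((120*174)) = (5*I*√17)/20880 = (5*I*√17)*(1/20880) = I*√17/4176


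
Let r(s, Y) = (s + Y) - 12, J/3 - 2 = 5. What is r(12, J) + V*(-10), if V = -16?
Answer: 181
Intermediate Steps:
J = 21 (J = 6 + 3*5 = 6 + 15 = 21)
r(s, Y) = -12 + Y + s (r(s, Y) = (Y + s) - 12 = -12 + Y + s)
r(12, J) + V*(-10) = (-12 + 21 + 12) - 16*(-10) = 21 + 160 = 181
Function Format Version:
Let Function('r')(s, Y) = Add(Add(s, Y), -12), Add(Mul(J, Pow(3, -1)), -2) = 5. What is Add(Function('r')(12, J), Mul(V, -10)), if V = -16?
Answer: 181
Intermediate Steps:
J = 21 (J = Add(6, Mul(3, 5)) = Add(6, 15) = 21)
Function('r')(s, Y) = Add(-12, Y, s) (Function('r')(s, Y) = Add(Add(Y, s), -12) = Add(-12, Y, s))
Add(Function('r')(12, J), Mul(V, -10)) = Add(Add(-12, 21, 12), Mul(-16, -10)) = Add(21, 160) = 181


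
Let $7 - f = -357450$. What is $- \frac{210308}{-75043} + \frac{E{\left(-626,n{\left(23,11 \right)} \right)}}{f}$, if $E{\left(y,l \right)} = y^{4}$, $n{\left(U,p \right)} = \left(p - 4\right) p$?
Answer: $\frac{11524188501639924}{26824645651} \approx 4.2961 \cdot 10^{5}$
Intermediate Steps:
$n{\left(U,p \right)} = p \left(-4 + p\right)$ ($n{\left(U,p \right)} = \left(-4 + p\right) p = p \left(-4 + p\right)$)
$f = 357457$ ($f = 7 - -357450 = 7 + 357450 = 357457$)
$- \frac{210308}{-75043} + \frac{E{\left(-626,n{\left(23,11 \right)} \right)}}{f} = - \frac{210308}{-75043} + \frac{\left(-626\right)^{4}}{357457} = \left(-210308\right) \left(- \frac{1}{75043}\right) + 153566799376 \cdot \frac{1}{357457} = \frac{210308}{75043} + \frac{153566799376}{357457} = \frac{11524188501639924}{26824645651}$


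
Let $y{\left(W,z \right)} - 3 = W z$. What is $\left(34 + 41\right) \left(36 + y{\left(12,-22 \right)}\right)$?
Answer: $-16875$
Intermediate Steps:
$y{\left(W,z \right)} = 3 + W z$
$\left(34 + 41\right) \left(36 + y{\left(12,-22 \right)}\right) = \left(34 + 41\right) \left(36 + \left(3 + 12 \left(-22\right)\right)\right) = 75 \left(36 + \left(3 - 264\right)\right) = 75 \left(36 - 261\right) = 75 \left(-225\right) = -16875$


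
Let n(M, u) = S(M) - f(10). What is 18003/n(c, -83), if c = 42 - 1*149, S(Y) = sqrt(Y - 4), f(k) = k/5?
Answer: -36006/115 - 18003*I*sqrt(111)/115 ≈ -313.1 - 1649.3*I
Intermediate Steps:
f(k) = k/5 (f(k) = k*(1/5) = k/5)
S(Y) = sqrt(-4 + Y)
c = -107 (c = 42 - 149 = -107)
n(M, u) = -2 + sqrt(-4 + M) (n(M, u) = sqrt(-4 + M) - 10/5 = sqrt(-4 + M) - 1*2 = sqrt(-4 + M) - 2 = -2 + sqrt(-4 + M))
18003/n(c, -83) = 18003/(-2 + sqrt(-4 - 107)) = 18003/(-2 + sqrt(-111)) = 18003/(-2 + I*sqrt(111))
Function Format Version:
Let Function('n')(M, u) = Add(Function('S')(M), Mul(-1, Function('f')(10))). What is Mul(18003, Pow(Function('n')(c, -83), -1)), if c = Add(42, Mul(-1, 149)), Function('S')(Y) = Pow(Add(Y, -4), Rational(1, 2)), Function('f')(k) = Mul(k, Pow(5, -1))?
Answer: Add(Rational(-36006, 115), Mul(Rational(-18003, 115), I, Pow(111, Rational(1, 2)))) ≈ Add(-313.10, Mul(-1649.3, I))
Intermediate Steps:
Function('f')(k) = Mul(Rational(1, 5), k) (Function('f')(k) = Mul(k, Rational(1, 5)) = Mul(Rational(1, 5), k))
Function('S')(Y) = Pow(Add(-4, Y), Rational(1, 2))
c = -107 (c = Add(42, -149) = -107)
Function('n')(M, u) = Add(-2, Pow(Add(-4, M), Rational(1, 2))) (Function('n')(M, u) = Add(Pow(Add(-4, M), Rational(1, 2)), Mul(-1, Mul(Rational(1, 5), 10))) = Add(Pow(Add(-4, M), Rational(1, 2)), Mul(-1, 2)) = Add(Pow(Add(-4, M), Rational(1, 2)), -2) = Add(-2, Pow(Add(-4, M), Rational(1, 2))))
Mul(18003, Pow(Function('n')(c, -83), -1)) = Mul(18003, Pow(Add(-2, Pow(Add(-4, -107), Rational(1, 2))), -1)) = Mul(18003, Pow(Add(-2, Pow(-111, Rational(1, 2))), -1)) = Mul(18003, Pow(Add(-2, Mul(I, Pow(111, Rational(1, 2)))), -1))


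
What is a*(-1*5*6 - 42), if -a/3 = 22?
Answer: 4752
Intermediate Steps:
a = -66 (a = -3*22 = -66)
a*(-1*5*6 - 42) = -66*(-1*5*6 - 42) = -66*(-5*6 - 42) = -66*(-30 - 42) = -66*(-72) = 4752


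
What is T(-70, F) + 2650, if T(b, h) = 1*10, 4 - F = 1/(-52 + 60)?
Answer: 2660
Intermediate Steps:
F = 31/8 (F = 4 - 1/(-52 + 60) = 4 - 1/8 = 4 - 1*⅛ = 4 - ⅛ = 31/8 ≈ 3.8750)
T(b, h) = 10
T(-70, F) + 2650 = 10 + 2650 = 2660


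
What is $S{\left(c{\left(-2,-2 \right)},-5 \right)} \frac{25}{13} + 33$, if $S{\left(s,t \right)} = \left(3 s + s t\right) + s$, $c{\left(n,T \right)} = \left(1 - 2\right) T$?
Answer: $\frac{379}{13} \approx 29.154$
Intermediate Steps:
$c{\left(n,T \right)} = - T$
$S{\left(s,t \right)} = 4 s + s t$
$S{\left(c{\left(-2,-2 \right)},-5 \right)} \frac{25}{13} + 33 = \left(-1\right) \left(-2\right) \left(4 - 5\right) \frac{25}{13} + 33 = 2 \left(-1\right) 25 \cdot \frac{1}{13} + 33 = \left(-2\right) \frac{25}{13} + 33 = - \frac{50}{13} + 33 = \frac{379}{13}$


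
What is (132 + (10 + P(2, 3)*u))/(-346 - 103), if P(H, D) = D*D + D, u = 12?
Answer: -286/449 ≈ -0.63697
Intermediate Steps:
P(H, D) = D + D² (P(H, D) = D² + D = D + D²)
(132 + (10 + P(2, 3)*u))/(-346 - 103) = (132 + (10 + (3*(1 + 3))*12))/(-346 - 103) = (132 + (10 + (3*4)*12))/(-449) = -(132 + (10 + 12*12))/449 = -(132 + (10 + 144))/449 = -(132 + 154)/449 = -1/449*286 = -286/449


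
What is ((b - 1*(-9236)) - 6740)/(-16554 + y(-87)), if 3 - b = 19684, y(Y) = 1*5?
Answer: 17185/16549 ≈ 1.0384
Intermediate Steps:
y(Y) = 5
b = -19681 (b = 3 - 1*19684 = 3 - 19684 = -19681)
((b - 1*(-9236)) - 6740)/(-16554 + y(-87)) = ((-19681 - 1*(-9236)) - 6740)/(-16554 + 5) = ((-19681 + 9236) - 6740)/(-16549) = (-10445 - 6740)*(-1/16549) = -17185*(-1/16549) = 17185/16549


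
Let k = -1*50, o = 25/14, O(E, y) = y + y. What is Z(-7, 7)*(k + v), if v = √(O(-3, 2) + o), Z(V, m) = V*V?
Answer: -2450 + 63*√14/2 ≈ -2332.1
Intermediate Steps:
Z(V, m) = V²
O(E, y) = 2*y
o = 25/14 (o = 25*(1/14) = 25/14 ≈ 1.7857)
v = 9*√14/14 (v = √(2*2 + 25/14) = √(4 + 25/14) = √(81/14) = 9*√14/14 ≈ 2.4053)
k = -50
Z(-7, 7)*(k + v) = (-7)²*(-50 + 9*√14/14) = 49*(-50 + 9*√14/14) = -2450 + 63*√14/2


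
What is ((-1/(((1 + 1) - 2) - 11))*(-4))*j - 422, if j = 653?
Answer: -7254/11 ≈ -659.45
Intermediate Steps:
((-1/(((1 + 1) - 2) - 11))*(-4))*j - 422 = ((-1/(((1 + 1) - 2) - 11))*(-4))*653 - 422 = ((-1/((2 - 2) - 11))*(-4))*653 - 422 = ((-1/(0 - 11))*(-4))*653 - 422 = ((-1/(-11))*(-4))*653 - 422 = (-1/11*(-1)*(-4))*653 - 422 = ((1/11)*(-4))*653 - 422 = -4/11*653 - 422 = -2612/11 - 422 = -7254/11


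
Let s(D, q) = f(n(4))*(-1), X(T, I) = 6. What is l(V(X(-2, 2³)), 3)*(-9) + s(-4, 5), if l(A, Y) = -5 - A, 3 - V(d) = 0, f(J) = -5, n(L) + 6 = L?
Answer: 77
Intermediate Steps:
n(L) = -6 + L
V(d) = 3 (V(d) = 3 - 1*0 = 3 + 0 = 3)
s(D, q) = 5 (s(D, q) = -5*(-1) = 5)
l(V(X(-2, 2³)), 3)*(-9) + s(-4, 5) = (-5 - 1*3)*(-9) + 5 = (-5 - 3)*(-9) + 5 = -8*(-9) + 5 = 72 + 5 = 77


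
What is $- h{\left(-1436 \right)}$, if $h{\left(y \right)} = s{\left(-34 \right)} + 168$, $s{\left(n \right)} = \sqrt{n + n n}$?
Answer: $-168 - \sqrt{1122} \approx -201.5$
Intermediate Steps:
$s{\left(n \right)} = \sqrt{n + n^{2}}$
$h{\left(y \right)} = 168 + \sqrt{1122}$ ($h{\left(y \right)} = \sqrt{- 34 \left(1 - 34\right)} + 168 = \sqrt{\left(-34\right) \left(-33\right)} + 168 = \sqrt{1122} + 168 = 168 + \sqrt{1122}$)
$- h{\left(-1436 \right)} = - (168 + \sqrt{1122}) = -168 - \sqrt{1122}$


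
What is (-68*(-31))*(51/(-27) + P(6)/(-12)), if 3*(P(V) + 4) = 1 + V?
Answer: -3689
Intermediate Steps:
P(V) = -11/3 + V/3 (P(V) = -4 + (1 + V)/3 = -4 + (⅓ + V/3) = -11/3 + V/3)
(-68*(-31))*(51/(-27) + P(6)/(-12)) = (-68*(-31))*(51/(-27) + (-11/3 + (⅓)*6)/(-12)) = 2108*(51*(-1/27) + (-11/3 + 2)*(-1/12)) = 2108*(-17/9 - 5/3*(-1/12)) = 2108*(-17/9 + 5/36) = 2108*(-7/4) = -3689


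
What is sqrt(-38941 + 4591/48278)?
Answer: I*sqrt(90762109279946)/48278 ≈ 197.33*I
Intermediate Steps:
sqrt(-38941 + 4591/48278) = sqrt(-1879989007/48278) = I*sqrt(90762109279946)/48278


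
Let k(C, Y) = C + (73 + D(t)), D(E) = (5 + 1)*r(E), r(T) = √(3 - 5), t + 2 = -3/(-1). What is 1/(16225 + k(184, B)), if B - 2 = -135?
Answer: 2747/45276066 - I*√2/45276066 ≈ 6.0672e-5 - 3.1235e-8*I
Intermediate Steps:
B = -133 (B = 2 - 135 = -133)
t = 1 (t = -2 - 3/(-1) = -2 - 3*(-1) = -2 + 3 = 1)
r(T) = I*√2 (r(T) = √(-2) = I*√2)
D(E) = 6*I*√2 (D(E) = (5 + 1)*(I*√2) = 6*(I*√2) = 6*I*√2)
k(C, Y) = 73 + C + 6*I*√2 (k(C, Y) = C + (73 + 6*I*√2) = 73 + C + 6*I*√2)
1/(16225 + k(184, B)) = 1/(16225 + (73 + 184 + 6*I*√2)) = 1/(16225 + (257 + 6*I*√2)) = 1/(16482 + 6*I*√2)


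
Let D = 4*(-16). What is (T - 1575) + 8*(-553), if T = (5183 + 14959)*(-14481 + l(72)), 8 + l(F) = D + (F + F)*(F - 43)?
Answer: -209019533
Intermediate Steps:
D = -64
l(F) = -72 + 2*F*(-43 + F) (l(F) = -8 + (-64 + (F + F)*(F - 43)) = -8 + (-64 + (2*F)*(-43 + F)) = -8 + (-64 + 2*F*(-43 + F)) = -72 + 2*F*(-43 + F))
T = -209013534 (T = (5183 + 14959)*(-14481 + (-72 - 86*72 + 2*72**2)) = 20142*(-14481 + (-72 - 6192 + 2*5184)) = 20142*(-14481 + (-72 - 6192 + 10368)) = 20142*(-14481 + 4104) = 20142*(-10377) = -209013534)
(T - 1575) + 8*(-553) = (-209013534 - 1575) + 8*(-553) = -209015109 - 4424 = -209019533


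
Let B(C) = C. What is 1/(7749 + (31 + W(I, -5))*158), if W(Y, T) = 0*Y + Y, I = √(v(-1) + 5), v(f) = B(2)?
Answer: 12647/159771861 - 158*√7/159771861 ≈ 7.6540e-5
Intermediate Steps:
v(f) = 2
I = √7 (I = √(2 + 5) = √7 ≈ 2.6458)
W(Y, T) = Y (W(Y, T) = 0 + Y = Y)
1/(7749 + (31 + W(I, -5))*158) = 1/(7749 + (31 + √7)*158) = 1/(7749 + (4898 + 158*√7)) = 1/(12647 + 158*√7)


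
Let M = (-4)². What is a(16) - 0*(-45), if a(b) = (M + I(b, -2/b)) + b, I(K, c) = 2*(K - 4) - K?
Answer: 40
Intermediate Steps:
I(K, c) = -8 + K (I(K, c) = 2*(-4 + K) - K = (-8 + 2*K) - K = -8 + K)
M = 16
a(b) = 8 + 2*b (a(b) = (16 + (-8 + b)) + b = (8 + b) + b = 8 + 2*b)
a(16) - 0*(-45) = (8 + 2*16) - 0*(-45) = (8 + 32) - 1*0 = 40 + 0 = 40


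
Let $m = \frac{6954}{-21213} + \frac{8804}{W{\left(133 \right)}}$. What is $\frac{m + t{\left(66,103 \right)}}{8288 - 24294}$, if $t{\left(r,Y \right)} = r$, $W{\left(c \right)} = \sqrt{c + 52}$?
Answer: $- \frac{232184}{56589213} - \frac{4402 \sqrt{185}}{1480555} \approx -0.044543$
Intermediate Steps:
$W{\left(c \right)} = \sqrt{52 + c}$
$m = - \frac{2318}{7071} + \frac{8804 \sqrt{185}}{185}$ ($m = \frac{6954}{-21213} + \frac{8804}{\sqrt{52 + 133}} = 6954 \left(- \frac{1}{21213}\right) + \frac{8804}{\sqrt{185}} = - \frac{2318}{7071} + 8804 \frac{\sqrt{185}}{185} = - \frac{2318}{7071} + \frac{8804 \sqrt{185}}{185} \approx 646.96$)
$\frac{m + t{\left(66,103 \right)}}{8288 - 24294} = \frac{\left(- \frac{2318}{7071} + \frac{8804 \sqrt{185}}{185}\right) + 66}{8288 - 24294} = \frac{\frac{464368}{7071} + \frac{8804 \sqrt{185}}{185}}{-16006} = \left(\frac{464368}{7071} + \frac{8804 \sqrt{185}}{185}\right) \left(- \frac{1}{16006}\right) = - \frac{232184}{56589213} - \frac{4402 \sqrt{185}}{1480555}$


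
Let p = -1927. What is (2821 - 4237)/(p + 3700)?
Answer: -472/591 ≈ -0.79865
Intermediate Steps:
(2821 - 4237)/(p + 3700) = (2821 - 4237)/(-1927 + 3700) = -1416/1773 = -1416*1/1773 = -472/591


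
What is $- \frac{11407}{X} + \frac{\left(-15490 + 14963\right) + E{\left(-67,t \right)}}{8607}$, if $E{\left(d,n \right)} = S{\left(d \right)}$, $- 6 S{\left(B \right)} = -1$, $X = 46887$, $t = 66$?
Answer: $- \frac{245763367}{807112818} \approx -0.3045$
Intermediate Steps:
$S{\left(B \right)} = \frac{1}{6}$ ($S{\left(B \right)} = \left(- \frac{1}{6}\right) \left(-1\right) = \frac{1}{6}$)
$E{\left(d,n \right)} = \frac{1}{6}$
$- \frac{11407}{X} + \frac{\left(-15490 + 14963\right) + E{\left(-67,t \right)}}{8607} = - \frac{11407}{46887} + \frac{\left(-15490 + 14963\right) + \frac{1}{6}}{8607} = \left(-11407\right) \frac{1}{46887} + \left(-527 + \frac{1}{6}\right) \frac{1}{8607} = - \frac{11407}{46887} - \frac{3161}{51642} = - \frac{245763367}{807112818}$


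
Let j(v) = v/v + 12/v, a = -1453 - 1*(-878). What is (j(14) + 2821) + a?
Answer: 15735/7 ≈ 2247.9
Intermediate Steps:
a = -575 (a = -1453 + 878 = -575)
j(v) = 1 + 12/v
(j(14) + 2821) + a = ((12 + 14)/14 + 2821) - 575 = ((1/14)*26 + 2821) - 575 = (13/7 + 2821) - 575 = 19760/7 - 575 = 15735/7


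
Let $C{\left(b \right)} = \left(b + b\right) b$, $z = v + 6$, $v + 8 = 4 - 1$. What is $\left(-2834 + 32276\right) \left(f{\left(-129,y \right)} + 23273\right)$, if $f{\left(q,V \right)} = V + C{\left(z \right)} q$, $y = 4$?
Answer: $677725398$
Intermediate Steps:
$v = -5$ ($v = -8 + \left(4 - 1\right) = -8 + 3 = -5$)
$z = 1$ ($z = -5 + 6 = 1$)
$C{\left(b \right)} = 2 b^{2}$ ($C{\left(b \right)} = 2 b b = 2 b^{2}$)
$f{\left(q,V \right)} = V + 2 q$ ($f{\left(q,V \right)} = V + 2 \cdot 1^{2} q = V + 2 \cdot 1 q = V + 2 q$)
$\left(-2834 + 32276\right) \left(f{\left(-129,y \right)} + 23273\right) = \left(-2834 + 32276\right) \left(\left(4 + 2 \left(-129\right)\right) + 23273\right) = 29442 \left(\left(4 - 258\right) + 23273\right) = 29442 \left(-254 + 23273\right) = 29442 \cdot 23019 = 677725398$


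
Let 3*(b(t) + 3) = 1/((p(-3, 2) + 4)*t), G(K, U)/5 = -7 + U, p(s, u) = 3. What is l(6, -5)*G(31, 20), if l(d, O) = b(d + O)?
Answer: -4030/21 ≈ -191.90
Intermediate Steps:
G(K, U) = -35 + 5*U (G(K, U) = 5*(-7 + U) = -35 + 5*U)
b(t) = -3 + 1/(21*t) (b(t) = -3 + (1/((3 + 4)*t))/3 = -3 + (1/(7*t))/3 = -3 + 1/(21*t))
l(d, O) = -3 + 1/(21*(O + d)) (l(d, O) = -3 + 1/(21*(d + O)) = -3 + 1/(21*(O + d)))
l(6, -5)*G(31, 20) = ((1/21 - 3*(-5) - 3*6)/(-5 + 6))*(-35 + 5*20) = ((1/21 + 15 - 18)/1)*(-35 + 100) = (1*(-62/21))*65 = -62/21*65 = -4030/21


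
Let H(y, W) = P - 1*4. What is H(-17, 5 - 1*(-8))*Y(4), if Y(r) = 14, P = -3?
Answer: -98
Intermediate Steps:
H(y, W) = -7 (H(y, W) = -3 - 1*4 = -3 - 4 = -7)
H(-17, 5 - 1*(-8))*Y(4) = -7*14 = -98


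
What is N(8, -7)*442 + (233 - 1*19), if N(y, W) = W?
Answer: -2880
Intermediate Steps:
N(8, -7)*442 + (233 - 1*19) = -7*442 + (233 - 1*19) = -3094 + (233 - 19) = -3094 + 214 = -2880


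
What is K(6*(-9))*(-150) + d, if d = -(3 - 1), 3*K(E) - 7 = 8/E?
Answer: -9304/27 ≈ -344.59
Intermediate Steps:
K(E) = 7/3 + 8/(3*E) (K(E) = 7/3 + (8/E)/3 = 7/3 + 8/(3*E))
d = -2 (d = -1*2 = -2)
K(6*(-9))*(-150) + d = ((8 + 7*(6*(-9)))/(3*((6*(-9)))))*(-150) - 2 = ((⅓)*(8 + 7*(-54))/(-54))*(-150) - 2 = ((⅓)*(-1/54)*(8 - 378))*(-150) - 2 = ((⅓)*(-1/54)*(-370))*(-150) - 2 = (185/81)*(-150) - 2 = -9250/27 - 2 = -9304/27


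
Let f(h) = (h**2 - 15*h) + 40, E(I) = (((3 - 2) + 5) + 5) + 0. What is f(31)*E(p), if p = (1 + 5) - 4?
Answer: 5896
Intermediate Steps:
p = 2 (p = 6 - 4 = 2)
E(I) = 11 (E(I) = ((1 + 5) + 5) + 0 = (6 + 5) + 0 = 11 + 0 = 11)
f(h) = 40 + h**2 - 15*h
f(31)*E(p) = (40 + 31**2 - 15*31)*11 = (40 + 961 - 465)*11 = 536*11 = 5896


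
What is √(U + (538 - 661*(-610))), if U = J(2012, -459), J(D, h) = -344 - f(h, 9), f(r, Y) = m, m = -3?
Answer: 3*√44823 ≈ 635.14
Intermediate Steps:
f(r, Y) = -3
J(D, h) = -341 (J(D, h) = -344 - 1*(-3) = -344 + 3 = -341)
U = -341
√(U + (538 - 661*(-610))) = √(-341 + (538 - 661*(-610))) = √(-341 + (538 + 403210)) = √(-341 + 403748) = √403407 = 3*√44823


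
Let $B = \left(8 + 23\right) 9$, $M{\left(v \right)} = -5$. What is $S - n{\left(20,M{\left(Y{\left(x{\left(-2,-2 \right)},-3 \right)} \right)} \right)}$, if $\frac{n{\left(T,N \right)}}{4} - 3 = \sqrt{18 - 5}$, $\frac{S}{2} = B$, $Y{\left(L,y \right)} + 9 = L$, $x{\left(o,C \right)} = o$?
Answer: $546 - 4 \sqrt{13} \approx 531.58$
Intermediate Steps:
$Y{\left(L,y \right)} = -9 + L$
$B = 279$ ($B = 31 \cdot 9 = 279$)
$S = 558$ ($S = 2 \cdot 279 = 558$)
$n{\left(T,N \right)} = 12 + 4 \sqrt{13}$ ($n{\left(T,N \right)} = 12 + 4 \sqrt{18 - 5} = 12 + 4 \sqrt{13}$)
$S - n{\left(20,M{\left(Y{\left(x{\left(-2,-2 \right)},-3 \right)} \right)} \right)} = 558 - \left(12 + 4 \sqrt{13}\right) = 546 - 4 \sqrt{13}$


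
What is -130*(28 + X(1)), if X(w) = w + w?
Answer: -3900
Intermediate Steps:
X(w) = 2*w
-130*(28 + X(1)) = -130*(28 + 2*1) = -130*(28 + 2) = -130*30 = -3900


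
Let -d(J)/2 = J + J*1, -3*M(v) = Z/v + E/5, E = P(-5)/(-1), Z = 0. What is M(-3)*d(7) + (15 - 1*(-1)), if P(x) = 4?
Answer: 128/15 ≈ 8.5333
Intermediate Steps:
E = -4 (E = 4/(-1) = 4*(-1) = -4)
M(v) = 4/15 (M(v) = -(0/v - 4/5)/3 = -(0 - 4*⅕)/3 = -(0 - ⅘)/3 = -⅓*(-⅘) = 4/15)
d(J) = -4*J (d(J) = -2*(J + J*1) = -2*(J + J) = -4*J)
M(-3)*d(7) + (15 - 1*(-1)) = 4*(-4*7)/15 + (15 - 1*(-1)) = (4/15)*(-28) + (15 + 1) = -112/15 + 16 = 128/15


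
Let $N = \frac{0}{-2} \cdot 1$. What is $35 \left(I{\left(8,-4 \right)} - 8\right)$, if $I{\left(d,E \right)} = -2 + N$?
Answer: $-350$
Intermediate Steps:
$N = 0$ ($N = 0 \left(- \frac{1}{2}\right) 1 = 0 \cdot 1 = 0$)
$I{\left(d,E \right)} = -2$ ($I{\left(d,E \right)} = -2 + 0 = -2$)
$35 \left(I{\left(8,-4 \right)} - 8\right) = 35 \left(-2 - 8\right) = 35 \left(-10\right) = -350$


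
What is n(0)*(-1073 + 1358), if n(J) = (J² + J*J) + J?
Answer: 0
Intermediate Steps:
n(J) = J + 2*J² (n(J) = (J² + J²) + J = 2*J² + J = J + 2*J²)
n(0)*(-1073 + 1358) = (0*(1 + 2*0))*(-1073 + 1358) = (0*(1 + 0))*285 = (0*1)*285 = 0*285 = 0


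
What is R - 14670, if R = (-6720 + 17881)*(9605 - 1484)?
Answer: 90623811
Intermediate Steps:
R = 90638481 (R = 11161*8121 = 90638481)
R - 14670 = 90638481 - 14670 = 90623811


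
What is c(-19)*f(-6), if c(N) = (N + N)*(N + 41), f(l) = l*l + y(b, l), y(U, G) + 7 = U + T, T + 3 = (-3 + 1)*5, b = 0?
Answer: -13376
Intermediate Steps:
T = -13 (T = -3 + (-3 + 1)*5 = -3 - 2*5 = -3 - 10 = -13)
y(U, G) = -20 + U (y(U, G) = -7 + (U - 13) = -7 + (-13 + U) = -20 + U)
f(l) = -20 + l**2 (f(l) = l*l + (-20 + 0) = l**2 - 20 = -20 + l**2)
c(N) = 2*N*(41 + N) (c(N) = (2*N)*(41 + N) = 2*N*(41 + N))
c(-19)*f(-6) = (2*(-19)*(41 - 19))*(-20 + (-6)**2) = (2*(-19)*22)*(-20 + 36) = -836*16 = -13376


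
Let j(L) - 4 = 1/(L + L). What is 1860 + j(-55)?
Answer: 205039/110 ≈ 1864.0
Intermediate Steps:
j(L) = 4 + 1/(2*L) (j(L) = 4 + 1/(L + L) = 4 + 1/(2*L))
1860 + j(-55) = 1860 + (4 + (½)/(-55)) = 1860 + (4 + (½)*(-1/55)) = 1860 + (4 - 1/110) = 1860 + 439/110 = 205039/110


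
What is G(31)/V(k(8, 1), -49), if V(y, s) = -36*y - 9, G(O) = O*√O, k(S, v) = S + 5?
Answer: -31*√31/477 ≈ -0.36185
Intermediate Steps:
k(S, v) = 5 + S
G(O) = O^(3/2)
V(y, s) = -9 - 36*y
G(31)/V(k(8, 1), -49) = 31^(3/2)/(-9 - 36*(5 + 8)) = (31*√31)/(-9 - 36*13) = (31*√31)/(-9 - 468) = (31*√31)/(-477) = (31*√31)*(-1/477) = -31*√31/477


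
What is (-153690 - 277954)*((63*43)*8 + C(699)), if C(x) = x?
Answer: -9656307924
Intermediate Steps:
(-153690 - 277954)*((63*43)*8 + C(699)) = (-153690 - 277954)*((63*43)*8 + 699) = -431644*(2709*8 + 699) = -431644*(21672 + 699) = -431644*22371 = -9656307924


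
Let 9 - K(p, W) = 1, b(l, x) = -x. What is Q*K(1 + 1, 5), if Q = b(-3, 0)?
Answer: 0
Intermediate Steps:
Q = 0 (Q = -1*0 = 0)
K(p, W) = 8 (K(p, W) = 9 - 1*1 = 9 - 1 = 8)
Q*K(1 + 1, 5) = 0*8 = 0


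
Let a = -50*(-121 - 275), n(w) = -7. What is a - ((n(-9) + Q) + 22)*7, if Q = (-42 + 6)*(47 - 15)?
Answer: 27759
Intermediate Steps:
Q = -1152 (Q = -36*32 = -1152)
a = 19800 (a = -50*(-396) = 19800)
a - ((n(-9) + Q) + 22)*7 = 19800 - ((-7 - 1152) + 22)*7 = 19800 - (-1159 + 22)*7 = 19800 - (-1137)*7 = 19800 - 1*(-7959) = 19800 + 7959 = 27759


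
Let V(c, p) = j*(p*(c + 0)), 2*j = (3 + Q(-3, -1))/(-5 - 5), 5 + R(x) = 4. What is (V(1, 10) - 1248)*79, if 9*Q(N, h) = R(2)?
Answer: -888355/9 ≈ -98706.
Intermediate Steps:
R(x) = -1 (R(x) = -5 + 4 = -1)
Q(N, h) = -⅑ (Q(N, h) = (⅑)*(-1) = -⅑)
j = -13/90 (j = ((3 - ⅑)/(-5 - 5))/2 = ((26/9)/(-10))/2 = ((26/9)*(-⅒))/2 = (½)*(-13/45) = -13/90 ≈ -0.14444)
V(c, p) = -13*c*p/90 (V(c, p) = -13*p*(c + 0)/90 = -13*p*c/90 = -13*c*p/90)
(V(1, 10) - 1248)*79 = (-13/90*1*10 - 1248)*79 = (-13/9 - 1248)*79 = -11245/9*79 = -888355/9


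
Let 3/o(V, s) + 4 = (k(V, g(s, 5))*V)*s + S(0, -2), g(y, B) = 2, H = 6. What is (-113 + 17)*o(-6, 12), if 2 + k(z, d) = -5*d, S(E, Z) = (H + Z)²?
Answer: -24/73 ≈ -0.32877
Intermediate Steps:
S(E, Z) = (6 + Z)²
k(z, d) = -2 - 5*d
o(V, s) = 3/(12 - 12*V*s) (o(V, s) = 3/(-4 + (((-2 - 5*2)*V)*s + (6 - 2)²)) = 3/(-4 + (((-2 - 10)*V)*s + 4²)) = 3/(-4 + ((-12*V)*s + 16)) = 3/(-4 + (-12*V*s + 16)) = 3/(-4 + (16 - 12*V*s)) = 3/(12 - 12*V*s))
(-113 + 17)*o(-6, 12) = (-113 + 17)*(-1/(-4 + 4*(-6)*12)) = -(-96)/(-4 - 288) = -(-96)/(-292) = -(-96)*(-1)/292 = -96*1/292 = -24/73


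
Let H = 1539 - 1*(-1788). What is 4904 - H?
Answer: 1577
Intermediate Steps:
H = 3327 (H = 1539 + 1788 = 3327)
4904 - H = 4904 - 1*3327 = 4904 - 3327 = 1577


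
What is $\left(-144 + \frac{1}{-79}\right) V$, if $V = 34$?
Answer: $- \frac{386818}{79} \approx -4896.4$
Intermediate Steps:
$\left(-144 + \frac{1}{-79}\right) V = \left(-144 + \frac{1}{-79}\right) 34 = \left(-144 - \frac{1}{79}\right) 34 = \left(- \frac{11377}{79}\right) 34 = - \frac{386818}{79}$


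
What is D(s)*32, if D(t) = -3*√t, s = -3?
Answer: -96*I*√3 ≈ -166.28*I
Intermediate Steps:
D(s)*32 = -3*I*√3*32 = -96*I*√3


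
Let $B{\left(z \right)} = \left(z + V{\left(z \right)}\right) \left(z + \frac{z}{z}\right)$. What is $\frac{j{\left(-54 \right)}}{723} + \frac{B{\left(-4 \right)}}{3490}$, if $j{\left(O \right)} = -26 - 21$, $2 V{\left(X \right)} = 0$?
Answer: $- \frac{77677}{1261635} \approx -0.061568$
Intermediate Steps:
$V{\left(X \right)} = 0$ ($V{\left(X \right)} = \frac{1}{2} \cdot 0 = 0$)
$j{\left(O \right)} = -47$
$B{\left(z \right)} = z \left(1 + z\right)$ ($B{\left(z \right)} = \left(z + 0\right) \left(z + \frac{z}{z}\right) = z \left(z + 1\right) = z \left(1 + z\right)$)
$\frac{j{\left(-54 \right)}}{723} + \frac{B{\left(-4 \right)}}{3490} = - \frac{47}{723} + \frac{\left(-4\right) \left(1 - 4\right)}{3490} = \left(-47\right) \frac{1}{723} + \left(-4\right) \left(-3\right) \frac{1}{3490} = - \frac{47}{723} + 12 \cdot \frac{1}{3490} = - \frac{47}{723} + \frac{6}{1745} = - \frac{77677}{1261635}$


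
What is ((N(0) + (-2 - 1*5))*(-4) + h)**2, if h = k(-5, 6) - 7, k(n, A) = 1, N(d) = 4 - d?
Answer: 36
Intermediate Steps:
h = -6 (h = 1 - 7 = -6)
((N(0) + (-2 - 1*5))*(-4) + h)**2 = (((4 - 1*0) + (-2 - 1*5))*(-4) - 6)**2 = (((4 + 0) + (-2 - 5))*(-4) - 6)**2 = ((4 - 7)*(-4) - 6)**2 = (-3*(-4) - 6)**2 = (12 - 6)**2 = 6**2 = 36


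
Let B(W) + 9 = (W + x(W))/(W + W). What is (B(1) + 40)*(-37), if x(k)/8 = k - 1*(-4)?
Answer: -3811/2 ≈ -1905.5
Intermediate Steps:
x(k) = 32 + 8*k (x(k) = 8*(k - 1*(-4)) = 8*(k + 4) = 8*(4 + k) = 32 + 8*k)
B(W) = -9 + (32 + 9*W)/(2*W) (B(W) = -9 + (W + (32 + 8*W))/(W + W) = -9 + (32 + 9*W)/((2*W)) = -9 + (32 + 9*W)*(1/(2*W)) = -9 + (32 + 9*W)/(2*W))
(B(1) + 40)*(-37) = ((-9/2 + 16/1) + 40)*(-37) = ((-9/2 + 16*1) + 40)*(-37) = ((-9/2 + 16) + 40)*(-37) = (23/2 + 40)*(-37) = (103/2)*(-37) = -3811/2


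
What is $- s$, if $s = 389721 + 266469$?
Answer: $-656190$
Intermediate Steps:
$s = 656190$
$- s = \left(-1\right) 656190 = -656190$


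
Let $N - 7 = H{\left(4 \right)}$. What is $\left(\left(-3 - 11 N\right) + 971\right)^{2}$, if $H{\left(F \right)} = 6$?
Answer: $680625$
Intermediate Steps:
$N = 13$ ($N = 7 + 6 = 13$)
$\left(\left(-3 - 11 N\right) + 971\right)^{2} = \left(\left(-3 - 143\right) + 971\right)^{2} = \left(-146 + 971\right)^{2} = 825^{2} = 680625$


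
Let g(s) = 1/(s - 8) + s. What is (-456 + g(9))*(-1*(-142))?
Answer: -63332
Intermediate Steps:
g(s) = s + 1/(-8 + s) (g(s) = 1/(-8 + s) + s = s + 1/(-8 + s))
(-456 + g(9))*(-1*(-142)) = (-456 + (1 + 9² - 8*9)/(-8 + 9))*(-1*(-142)) = (-456 + (1 + 81 - 72)/1)*142 = (-456 + 1*10)*142 = (-456 + 10)*142 = -446*142 = -63332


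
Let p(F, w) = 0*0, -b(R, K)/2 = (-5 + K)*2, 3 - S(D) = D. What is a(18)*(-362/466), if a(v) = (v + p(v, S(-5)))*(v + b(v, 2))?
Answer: -97740/233 ≈ -419.48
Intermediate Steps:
S(D) = 3 - D
b(R, K) = 20 - 4*K (b(R, K) = -2*(-5 + K)*2 = -2*(-10 + 2*K) = 20 - 4*K)
p(F, w) = 0
a(v) = v*(12 + v) (a(v) = (v + 0)*(v + (20 - 4*2)) = v*(v + (20 - 8)) = v*(v + 12) = v*(12 + v))
a(18)*(-362/466) = (18*(12 + 18))*(-362/466) = (18*30)*(-362*1/466) = 540*(-181/233) = -97740/233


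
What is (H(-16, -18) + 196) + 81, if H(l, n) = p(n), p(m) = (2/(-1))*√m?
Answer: 277 - 6*I*√2 ≈ 277.0 - 8.4853*I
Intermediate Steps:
p(m) = -2*√m (p(m) = (2*(-1))*√m = -2*√m)
H(l, n) = -2*√n
(H(-16, -18) + 196) + 81 = (-6*I*√2 + 196) + 81 = (196 - 6*I*√2) + 81 = 277 - 6*I*√2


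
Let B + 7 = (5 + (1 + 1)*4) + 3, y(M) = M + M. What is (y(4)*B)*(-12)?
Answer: -864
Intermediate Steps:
y(M) = 2*M
B = 9 (B = -7 + ((5 + (1 + 1)*4) + 3) = -7 + ((5 + 2*4) + 3) = -7 + ((5 + 8) + 3) = -7 + (13 + 3) = -7 + 16 = 9)
(y(4)*B)*(-12) = ((2*4)*9)*(-12) = (8*9)*(-12) = 72*(-12) = -864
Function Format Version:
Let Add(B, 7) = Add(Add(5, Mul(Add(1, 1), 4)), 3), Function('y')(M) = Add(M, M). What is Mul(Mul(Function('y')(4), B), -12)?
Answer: -864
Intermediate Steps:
Function('y')(M) = Mul(2, M)
B = 9 (B = Add(-7, Add(Add(5, Mul(Add(1, 1), 4)), 3)) = Add(-7, Add(Add(5, Mul(2, 4)), 3)) = Add(-7, Add(Add(5, 8), 3)) = Add(-7, Add(13, 3)) = Add(-7, 16) = 9)
Mul(Mul(Function('y')(4), B), -12) = Mul(Mul(Mul(2, 4), 9), -12) = Mul(Mul(8, 9), -12) = Mul(72, -12) = -864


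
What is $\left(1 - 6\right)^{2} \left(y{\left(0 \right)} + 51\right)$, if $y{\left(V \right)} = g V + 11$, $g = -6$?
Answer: $1550$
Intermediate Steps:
$y{\left(V \right)} = 11 - 6 V$ ($y{\left(V \right)} = - 6 V + 11 = 11 - 6 V$)
$\left(1 - 6\right)^{2} \left(y{\left(0 \right)} + 51\right) = \left(1 - 6\right)^{2} \left(\left(11 - 0\right) + 51\right) = \left(-5\right)^{2} \left(\left(11 + 0\right) + 51\right) = 25 \left(11 + 51\right) = 25 \cdot 62 = 1550$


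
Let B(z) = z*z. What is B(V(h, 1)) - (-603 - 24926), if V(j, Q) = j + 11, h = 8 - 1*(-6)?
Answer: 26154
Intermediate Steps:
h = 14 (h = 8 + 6 = 14)
V(j, Q) = 11 + j
B(z) = z**2
B(V(h, 1)) - (-603 - 24926) = (11 + 14)**2 - (-603 - 24926) = 25**2 - 1*(-25529) = 625 + 25529 = 26154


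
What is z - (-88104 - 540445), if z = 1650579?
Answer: 2279128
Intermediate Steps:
z - (-88104 - 540445) = 1650579 - (-88104 - 540445) = 1650579 - 1*(-628549) = 1650579 + 628549 = 2279128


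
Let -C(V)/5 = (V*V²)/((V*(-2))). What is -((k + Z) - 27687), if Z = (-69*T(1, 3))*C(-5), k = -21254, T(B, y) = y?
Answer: 123757/2 ≈ 61879.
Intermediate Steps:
C(V) = 5*V²/2 (C(V) = -5*V*V²/(V*(-2)) = -5*V³/((-2*V)) = -5*V³*(-1/(2*V)) = -(-5)*V²/2 = 5*V²/2)
Z = -25875/2 (Z = (-69*3)*((5/2)*(-5)²) = -1035*25/2 = -207*125/2 = -25875/2 ≈ -12938.)
-((k + Z) - 27687) = -((-21254 - 25875/2) - 27687) = -(-68383/2 - 27687) = -1*(-123757/2) = 123757/2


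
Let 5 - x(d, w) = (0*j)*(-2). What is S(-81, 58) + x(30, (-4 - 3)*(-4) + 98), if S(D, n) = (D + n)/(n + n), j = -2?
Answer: 557/116 ≈ 4.8017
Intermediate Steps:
S(D, n) = (D + n)/(2*n) (S(D, n) = (D + n)/((2*n)) = (D + n)*(1/(2*n)) = (D + n)/(2*n))
x(d, w) = 5 (x(d, w) = 5 - 0*(-2)*(-2) = 5 - 0*(-2) = 5 - 1*0 = 5 + 0 = 5)
S(-81, 58) + x(30, (-4 - 3)*(-4) + 98) = (1/2)*(-81 + 58)/58 + 5 = (1/2)*(1/58)*(-23) + 5 = -23/116 + 5 = 557/116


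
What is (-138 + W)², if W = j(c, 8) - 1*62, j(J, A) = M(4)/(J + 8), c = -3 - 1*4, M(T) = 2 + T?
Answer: 37636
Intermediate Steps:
c = -7 (c = -3 - 4 = -7)
j(J, A) = 6/(8 + J) (j(J, A) = (2 + 4)/(J + 8) = 6/(8 + J))
W = -56 (W = 6/(8 - 7) - 1*62 = 6/1 - 62 = 6*1 - 62 = 6 - 62 = -56)
(-138 + W)² = (-138 - 56)² = (-194)² = 37636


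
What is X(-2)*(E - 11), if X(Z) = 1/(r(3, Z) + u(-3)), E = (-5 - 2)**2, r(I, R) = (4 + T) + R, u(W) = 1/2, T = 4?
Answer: 76/13 ≈ 5.8462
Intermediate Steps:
u(W) = 1/2
r(I, R) = 8 + R (r(I, R) = (4 + 4) + R = 8 + R)
E = 49 (E = (-7)**2 = 49)
X(Z) = 1/(17/2 + Z) (X(Z) = 1/((8 + Z) + 1/2) = 1/(17/2 + Z))
X(-2)*(E - 11) = (2/(17 + 2*(-2)))*(49 - 11) = (2/(17 - 4))*38 = (2/13)*38 = 76/13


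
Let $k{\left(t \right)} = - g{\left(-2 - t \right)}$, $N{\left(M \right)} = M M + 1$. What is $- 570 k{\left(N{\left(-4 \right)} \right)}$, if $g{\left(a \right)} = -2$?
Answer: $-1140$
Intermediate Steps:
$N{\left(M \right)} = 1 + M^{2}$ ($N{\left(M \right)} = M^{2} + 1 = 1 + M^{2}$)
$k{\left(t \right)} = 2$ ($k{\left(t \right)} = \left(-1\right) \left(-2\right) = 2$)
$- 570 k{\left(N{\left(-4 \right)} \right)} = \left(-570\right) 2 = -1140$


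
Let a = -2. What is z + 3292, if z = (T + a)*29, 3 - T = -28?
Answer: 4133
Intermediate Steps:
T = 31 (T = 3 - 1*(-28) = 3 + 28 = 31)
z = 841 (z = (31 - 2)*29 = 29*29 = 841)
z + 3292 = 841 + 3292 = 4133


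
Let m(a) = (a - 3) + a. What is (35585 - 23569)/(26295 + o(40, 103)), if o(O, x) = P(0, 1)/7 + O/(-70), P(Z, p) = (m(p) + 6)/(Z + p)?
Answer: 42056/92033 ≈ 0.45697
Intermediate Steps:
m(a) = -3 + 2*a (m(a) = (-3 + a) + a = -3 + 2*a)
P(Z, p) = (3 + 2*p)/(Z + p) (P(Z, p) = ((-3 + 2*p) + 6)/(Z + p) = (3 + 2*p)/(Z + p))
o(O, x) = 5/7 - O/70 (o(O, x) = ((3 + 2*1)/(0 + 1))/7 + O/(-70) = ((3 + 2)/1)*(⅐) + O*(-1/70) = (1*5)*(⅐) - O/70 = 5*(⅐) - O/70 = 5/7 - O/70)
(35585 - 23569)/(26295 + o(40, 103)) = (35585 - 23569)/(26295 + (5/7 - 1/70*40)) = 12016/(26295 + (5/7 - 4/7)) = 12016/(26295 + ⅐) = 12016/(184066/7) = 12016*(7/184066) = 42056/92033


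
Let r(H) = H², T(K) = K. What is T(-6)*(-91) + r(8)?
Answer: 610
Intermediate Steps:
T(-6)*(-91) + r(8) = -6*(-91) + 8² = 546 + 64 = 610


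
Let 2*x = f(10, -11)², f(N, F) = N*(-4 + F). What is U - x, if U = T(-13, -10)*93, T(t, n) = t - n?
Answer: -11529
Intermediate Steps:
U = -279 (U = (-13 - 1*(-10))*93 = (-13 + 10)*93 = -3*93 = -279)
x = 11250 (x = (10*(-4 - 11))²/2 = (10*(-15))²/2 = (½)*(-150)² = (½)*22500 = 11250)
U - x = -279 - 1*11250 = -279 - 11250 = -11529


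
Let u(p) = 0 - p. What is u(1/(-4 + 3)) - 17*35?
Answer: -594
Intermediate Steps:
u(p) = -p
u(1/(-4 + 3)) - 17*35 = -1/(-4 + 3) - 17*35 = -1/(-1) - 595 = -1*(-1) - 595 = 1 - 595 = -594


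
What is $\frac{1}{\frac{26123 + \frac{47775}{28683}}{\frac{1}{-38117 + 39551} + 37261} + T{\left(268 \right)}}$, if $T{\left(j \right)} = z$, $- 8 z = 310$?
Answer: $- \frac{681154641700}{25917166967539} \approx -0.026282$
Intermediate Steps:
$z = - \frac{155}{4}$ ($z = \left(- \frac{1}{8}\right) 310 = - \frac{155}{4} \approx -38.75$)
$T{\left(j \right)} = - \frac{155}{4}$
$\frac{1}{\frac{26123 + \frac{47775}{28683}}{\frac{1}{-38117 + 39551} + 37261} + T{\left(268 \right)}} = \frac{1}{\frac{26123 + \frac{47775}{28683}}{\frac{1}{-38117 + 39551} + 37261} - \frac{155}{4}} = \frac{1}{\frac{26123 + 47775 \cdot \frac{1}{28683}}{\frac{1}{1434} + 37261} - \frac{155}{4}} = \frac{1}{\frac{26123 + \frac{15925}{9561}}{\frac{1}{1434} + 37261} - \frac{155}{4}} = \frac{1}{\frac{249777928}{9561 \cdot \frac{53432275}{1434}} - \frac{155}{4}} = \frac{1}{\frac{249777928}{9561} \cdot \frac{1434}{53432275} - \frac{155}{4}} = \frac{1}{\frac{119393849584}{170288660425} - \frac{155}{4}} = \frac{1}{- \frac{25917166967539}{681154641700}} = - \frac{681154641700}{25917166967539}$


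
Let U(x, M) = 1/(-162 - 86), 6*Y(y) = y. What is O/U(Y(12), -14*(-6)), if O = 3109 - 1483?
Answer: -403248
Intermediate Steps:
Y(y) = y/6
U(x, M) = -1/248 (U(x, M) = 1/(-248) = -1/248)
O = 1626
O/U(Y(12), -14*(-6)) = 1626/(-1/248) = 1626*(-248) = -403248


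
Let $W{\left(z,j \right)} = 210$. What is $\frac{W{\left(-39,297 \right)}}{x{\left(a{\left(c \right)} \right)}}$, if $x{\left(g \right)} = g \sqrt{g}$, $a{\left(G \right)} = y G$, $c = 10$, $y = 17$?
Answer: $\frac{21 \sqrt{170}}{2890} \approx 0.094743$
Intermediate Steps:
$a{\left(G \right)} = 17 G$
$x{\left(g \right)} = g^{\frac{3}{2}}$
$\frac{W{\left(-39,297 \right)}}{x{\left(a{\left(c \right)} \right)}} = \frac{210}{\left(17 \cdot 10\right)^{\frac{3}{2}}} = \frac{210}{170^{\frac{3}{2}}} = \frac{210}{170 \sqrt{170}} = 210 \frac{\sqrt{170}}{28900} = \frac{21 \sqrt{170}}{2890}$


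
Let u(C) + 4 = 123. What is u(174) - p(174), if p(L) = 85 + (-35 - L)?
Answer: 243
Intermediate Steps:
u(C) = 119 (u(C) = -4 + 123 = 119)
p(L) = 50 - L
u(174) - p(174) = 119 - (50 - 1*174) = 119 - (50 - 174) = 119 - 1*(-124) = 119 + 124 = 243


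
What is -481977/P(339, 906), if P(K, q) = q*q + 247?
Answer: -481977/821083 ≈ -0.58700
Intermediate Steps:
P(K, q) = 247 + q² (P(K, q) = q² + 247 = 247 + q²)
-481977/P(339, 906) = -481977/(247 + 906²) = -481977/(247 + 820836) = -481977/821083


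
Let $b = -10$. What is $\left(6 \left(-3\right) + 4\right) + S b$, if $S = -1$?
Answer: $-4$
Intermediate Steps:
$\left(6 \left(-3\right) + 4\right) + S b = \left(6 \left(-3\right) + 4\right) - -10 = \left(-18 + 4\right) + 10 = -14 + 10 = -4$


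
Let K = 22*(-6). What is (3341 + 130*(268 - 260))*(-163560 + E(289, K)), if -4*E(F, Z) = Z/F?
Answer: -207084643467/289 ≈ -7.1656e+8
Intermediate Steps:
K = -132
E(F, Z) = -Z/(4*F)
(3341 + 130*(268 - 260))*(-163560 + E(289, K)) = (3341 + 130*(268 - 260))*(-163560 - ¼*(-132)/289) = (3341 + 130*8)*(-163560 - ¼*(-132)*1/289) = (3341 + 1040)*(-163560 + 33/289) = 4381*(-47268807/289) = -207084643467/289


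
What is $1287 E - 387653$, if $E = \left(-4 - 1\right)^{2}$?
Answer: $-355478$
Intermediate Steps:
$E = 25$ ($E = \left(-5\right)^{2} = 25$)
$1287 E - 387653 = 1287 \cdot 25 - 387653 = 32175 - 387653 = -355478$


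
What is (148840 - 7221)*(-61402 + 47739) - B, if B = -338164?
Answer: -1934602233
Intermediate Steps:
(148840 - 7221)*(-61402 + 47739) - B = (148840 - 7221)*(-61402 + 47739) - 1*(-338164) = 141619*(-13663) + 338164 = -1934940397 + 338164 = -1934602233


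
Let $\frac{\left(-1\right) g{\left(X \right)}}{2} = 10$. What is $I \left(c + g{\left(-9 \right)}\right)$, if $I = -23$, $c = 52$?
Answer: $-736$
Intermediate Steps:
$g{\left(X \right)} = -20$ ($g{\left(X \right)} = \left(-2\right) 10 = -20$)
$I \left(c + g{\left(-9 \right)}\right) = - 23 \left(52 - 20\right) = \left(-23\right) 32 = -736$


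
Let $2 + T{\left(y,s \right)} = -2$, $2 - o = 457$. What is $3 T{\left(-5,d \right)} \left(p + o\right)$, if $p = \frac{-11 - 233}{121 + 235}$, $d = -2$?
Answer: $\frac{486672}{89} \approx 5468.2$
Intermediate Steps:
$o = -455$ ($o = 2 - 457 = -455$)
$T{\left(y,s \right)} = -4$ ($T{\left(y,s \right)} = -2 - 2 = -4$)
$p = - \frac{61}{89}$ ($p = - \frac{244}{356} = \left(-244\right) \frac{1}{356} = - \frac{61}{89} \approx -0.68539$)
$3 T{\left(-5,d \right)} \left(p + o\right) = 3 \left(-4\right) \left(- \frac{61}{89} - 455\right) = \left(-12\right) \left(- \frac{40556}{89}\right) = \frac{486672}{89}$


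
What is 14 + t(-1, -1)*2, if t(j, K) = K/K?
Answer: 16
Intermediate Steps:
t(j, K) = 1
14 + t(-1, -1)*2 = 14 + 1*2 = 14 + 2 = 16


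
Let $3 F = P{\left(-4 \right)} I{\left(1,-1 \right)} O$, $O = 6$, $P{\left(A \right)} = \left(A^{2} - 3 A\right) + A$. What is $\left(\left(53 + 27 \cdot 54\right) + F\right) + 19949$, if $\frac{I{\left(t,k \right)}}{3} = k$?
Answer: $21316$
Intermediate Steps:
$I{\left(t,k \right)} = 3 k$
$P{\left(A \right)} = A^{2} - 2 A$
$F = -144$ ($F = \frac{- 4 \left(-2 - 4\right) 3 \left(-1\right) 6}{3} = \frac{\left(-4\right) \left(-6\right) \left(-3\right) 6}{3} = \frac{24 \left(-3\right) 6}{3} = \frac{\left(-72\right) 6}{3} = \frac{1}{3} \left(-432\right) = -144$)
$\left(\left(53 + 27 \cdot 54\right) + F\right) + 19949 = \left(\left(53 + 27 \cdot 54\right) - 144\right) + 19949 = \left(\left(53 + 1458\right) - 144\right) + 19949 = \left(1511 - 144\right) + 19949 = 1367 + 19949 = 21316$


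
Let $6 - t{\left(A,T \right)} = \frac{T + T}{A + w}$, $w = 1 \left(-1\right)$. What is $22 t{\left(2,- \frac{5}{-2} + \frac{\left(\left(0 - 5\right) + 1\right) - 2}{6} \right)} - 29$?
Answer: $37$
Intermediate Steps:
$w = -1$
$t{\left(A,T \right)} = 6 - \frac{2 T}{-1 + A}$ ($t{\left(A,T \right)} = 6 - \frac{T + T}{A - 1} = 6 - \frac{2 T}{-1 + A}$)
$22 t{\left(2,- \frac{5}{-2} + \frac{\left(\left(0 - 5\right) + 1\right) - 2}{6} \right)} - 29 = 22 \frac{2 \left(-3 - \left(- \frac{5}{-2} + \frac{\left(\left(0 - 5\right) + 1\right) - 2}{6}\right) + 3 \cdot 2\right)}{-1 + 2} - 29 = 22 \frac{2 \left(-3 - \left(\left(-5\right) \left(- \frac{1}{2}\right) + \left(\left(-5 + 1\right) - 2\right) \frac{1}{6}\right) + 6\right)}{1} - 29 = 22 \cdot 2 \cdot 1 \left(-3 - \left(\frac{5}{2} + \left(-4 - 2\right) \frac{1}{6}\right) + 6\right) - 29 = 22 \cdot 2 \cdot 1 \left(-3 - \left(\frac{5}{2} - 1\right) + 6\right) - 29 = 22 \cdot 2 \cdot 1 \left(-3 - \frac{3}{2} + 6\right) - 29 = 22 \cdot 2 \cdot 1 \cdot \frac{3}{2} - 29 = 22 \cdot 3 - 29 = 66 - 29 = 37$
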